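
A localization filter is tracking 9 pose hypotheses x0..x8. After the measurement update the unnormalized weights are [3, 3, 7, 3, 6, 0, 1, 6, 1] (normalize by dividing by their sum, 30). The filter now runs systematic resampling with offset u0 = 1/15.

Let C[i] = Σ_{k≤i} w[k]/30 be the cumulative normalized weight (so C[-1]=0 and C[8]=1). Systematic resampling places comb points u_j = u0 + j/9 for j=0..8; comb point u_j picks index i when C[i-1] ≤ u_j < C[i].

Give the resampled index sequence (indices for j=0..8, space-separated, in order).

C = [1/10, 1/5, 13/30, 8/15, 11/15, 11/15, 23/30, 29/30, 1]
j=0: u_0=1/15 ∈ [0, 1/10) → index 0
j=1: u_1=8/45 ∈ [1/10, 1/5) → index 1
j=2: u_2=13/45 ∈ [1/5, 13/30) → index 2
j=3: u_3=2/5 ∈ [1/5, 13/30) → index 2
j=4: u_4=23/45 ∈ [13/30, 8/15) → index 3
j=5: u_5=28/45 ∈ [8/15, 11/15) → index 4
j=6: u_6=11/15 ∈ [11/15, 23/30) → index 6
j=7: u_7=38/45 ∈ [23/30, 29/30) → index 7
j=8: u_8=43/45 ∈ [23/30, 29/30) → index 7

0 1 2 2 3 4 6 7 7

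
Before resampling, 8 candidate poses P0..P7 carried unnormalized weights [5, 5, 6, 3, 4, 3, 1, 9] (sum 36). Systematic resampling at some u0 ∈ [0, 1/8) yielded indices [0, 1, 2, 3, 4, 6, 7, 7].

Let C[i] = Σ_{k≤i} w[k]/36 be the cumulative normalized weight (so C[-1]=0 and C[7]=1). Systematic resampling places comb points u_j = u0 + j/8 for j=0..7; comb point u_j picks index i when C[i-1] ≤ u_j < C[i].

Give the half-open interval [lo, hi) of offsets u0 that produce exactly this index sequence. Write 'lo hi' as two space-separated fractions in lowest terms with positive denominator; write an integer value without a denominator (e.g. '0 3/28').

C = [5/36, 5/18, 4/9, 19/36, 23/36, 13/18, 3/4, 1]
j=0 picked index 0: u0 ∈ [0, 5/36)
j=1 picked index 1: u0 ∈ [1/72, 11/72)
j=2 picked index 2: u0 ∈ [1/36, 7/36)
j=3 picked index 3: u0 ∈ [5/72, 11/72)
j=4 picked index 4: u0 ∈ [1/36, 5/36)
j=5 picked index 6: u0 ∈ [7/72, 1/8)
j=6 picked index 7: u0 ∈ [0, 1/4)
j=7 picked index 7: u0 ∈ [-1/8, 1/8)
intersection: [7/72, 1/8)

7/72 1/8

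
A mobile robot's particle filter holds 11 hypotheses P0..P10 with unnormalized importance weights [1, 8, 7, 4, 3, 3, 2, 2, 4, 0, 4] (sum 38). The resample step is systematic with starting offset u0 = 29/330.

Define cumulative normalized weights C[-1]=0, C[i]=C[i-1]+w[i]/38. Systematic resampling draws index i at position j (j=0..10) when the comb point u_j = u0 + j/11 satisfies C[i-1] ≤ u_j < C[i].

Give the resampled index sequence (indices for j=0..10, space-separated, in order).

C = [1/38, 9/38, 8/19, 10/19, 23/38, 13/19, 14/19, 15/19, 17/19, 17/19, 1]
j=0: u_0=29/330 ∈ [1/38, 9/38) → index 1
j=1: u_1=59/330 ∈ [1/38, 9/38) → index 1
j=2: u_2=89/330 ∈ [9/38, 8/19) → index 2
j=3: u_3=119/330 ∈ [9/38, 8/19) → index 2
j=4: u_4=149/330 ∈ [8/19, 10/19) → index 3
j=5: u_5=179/330 ∈ [10/19, 23/38) → index 4
j=6: u_6=19/30 ∈ [23/38, 13/19) → index 5
j=7: u_7=239/330 ∈ [13/19, 14/19) → index 6
j=8: u_8=269/330 ∈ [15/19, 17/19) → index 8
j=9: u_9=299/330 ∈ [17/19, 1) → index 10
j=10: u_10=329/330 ∈ [17/19, 1) → index 10

1 1 2 2 3 4 5 6 8 10 10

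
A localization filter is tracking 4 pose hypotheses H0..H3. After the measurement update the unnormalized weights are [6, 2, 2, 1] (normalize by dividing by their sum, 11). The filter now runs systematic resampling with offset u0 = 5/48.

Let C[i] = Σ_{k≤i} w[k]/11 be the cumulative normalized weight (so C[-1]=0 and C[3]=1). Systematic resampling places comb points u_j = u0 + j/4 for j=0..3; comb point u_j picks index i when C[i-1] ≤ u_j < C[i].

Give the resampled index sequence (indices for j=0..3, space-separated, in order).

C = [6/11, 8/11, 10/11, 1]
j=0: u_0=5/48 ∈ [0, 6/11) → index 0
j=1: u_1=17/48 ∈ [0, 6/11) → index 0
j=2: u_2=29/48 ∈ [6/11, 8/11) → index 1
j=3: u_3=41/48 ∈ [8/11, 10/11) → index 2

0 0 1 2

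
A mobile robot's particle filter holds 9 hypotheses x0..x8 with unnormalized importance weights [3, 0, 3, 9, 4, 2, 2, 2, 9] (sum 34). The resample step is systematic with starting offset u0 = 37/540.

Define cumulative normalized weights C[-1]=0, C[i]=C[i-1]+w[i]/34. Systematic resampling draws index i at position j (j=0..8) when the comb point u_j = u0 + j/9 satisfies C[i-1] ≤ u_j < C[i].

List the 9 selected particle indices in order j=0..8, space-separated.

0 3 3 3 4 6 7 8 8

C = [3/34, 3/34, 3/17, 15/34, 19/34, 21/34, 23/34, 25/34, 1]
j=0: u_0=37/540 ∈ [0, 3/34) → index 0
j=1: u_1=97/540 ∈ [3/17, 15/34) → index 3
j=2: u_2=157/540 ∈ [3/17, 15/34) → index 3
j=3: u_3=217/540 ∈ [3/17, 15/34) → index 3
j=4: u_4=277/540 ∈ [15/34, 19/34) → index 4
j=5: u_5=337/540 ∈ [21/34, 23/34) → index 6
j=6: u_6=397/540 ∈ [23/34, 25/34) → index 7
j=7: u_7=457/540 ∈ [25/34, 1) → index 8
j=8: u_8=517/540 ∈ [25/34, 1) → index 8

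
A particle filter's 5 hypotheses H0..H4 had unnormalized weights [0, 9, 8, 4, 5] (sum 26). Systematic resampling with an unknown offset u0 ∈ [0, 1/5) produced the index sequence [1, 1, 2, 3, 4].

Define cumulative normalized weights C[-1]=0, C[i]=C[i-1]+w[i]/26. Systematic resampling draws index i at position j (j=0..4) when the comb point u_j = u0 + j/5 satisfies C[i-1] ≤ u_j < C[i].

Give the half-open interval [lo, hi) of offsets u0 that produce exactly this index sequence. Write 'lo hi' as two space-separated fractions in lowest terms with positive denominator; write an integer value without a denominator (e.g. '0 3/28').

7/130 19/130

C = [0, 9/26, 17/26, 21/26, 1]
j=0 picked index 1: u0 ∈ [0, 9/26)
j=1 picked index 1: u0 ∈ [-1/5, 19/130)
j=2 picked index 2: u0 ∈ [-7/130, 33/130)
j=3 picked index 3: u0 ∈ [7/130, 27/130)
j=4 picked index 4: u0 ∈ [1/130, 1/5)
intersection: [7/130, 19/130)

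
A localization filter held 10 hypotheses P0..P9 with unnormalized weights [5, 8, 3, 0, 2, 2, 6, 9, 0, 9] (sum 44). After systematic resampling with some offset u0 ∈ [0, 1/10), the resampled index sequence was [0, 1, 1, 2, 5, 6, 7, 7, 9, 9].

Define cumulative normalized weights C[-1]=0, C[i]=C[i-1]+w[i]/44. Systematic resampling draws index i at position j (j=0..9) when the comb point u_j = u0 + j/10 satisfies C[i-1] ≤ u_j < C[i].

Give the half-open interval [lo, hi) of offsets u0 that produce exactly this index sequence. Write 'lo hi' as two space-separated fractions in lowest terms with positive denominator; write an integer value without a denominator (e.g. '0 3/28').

3/220 3/55

C = [5/44, 13/44, 4/11, 4/11, 9/22, 5/11, 13/22, 35/44, 35/44, 1]
j=0 picked index 0: u0 ∈ [0, 5/44)
j=1 picked index 1: u0 ∈ [3/220, 43/220)
j=2 picked index 1: u0 ∈ [-19/220, 21/220)
j=3 picked index 2: u0 ∈ [-1/220, 7/110)
j=4 picked index 5: u0 ∈ [1/110, 3/55)
j=5 picked index 6: u0 ∈ [-1/22, 1/11)
j=6 picked index 7: u0 ∈ [-1/110, 43/220)
j=7 picked index 7: u0 ∈ [-6/55, 21/220)
j=8 picked index 9: u0 ∈ [-1/220, 1/5)
j=9 picked index 9: u0 ∈ [-23/220, 1/10)
intersection: [3/220, 3/55)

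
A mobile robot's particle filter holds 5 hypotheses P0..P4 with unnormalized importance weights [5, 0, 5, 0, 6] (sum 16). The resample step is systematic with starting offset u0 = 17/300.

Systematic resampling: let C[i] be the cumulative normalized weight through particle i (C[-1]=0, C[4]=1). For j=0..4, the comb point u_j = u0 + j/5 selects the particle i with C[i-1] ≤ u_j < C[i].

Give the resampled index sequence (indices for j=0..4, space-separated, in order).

0 0 2 4 4

C = [5/16, 5/16, 5/8, 5/8, 1]
j=0: u_0=17/300 ∈ [0, 5/16) → index 0
j=1: u_1=77/300 ∈ [0, 5/16) → index 0
j=2: u_2=137/300 ∈ [5/16, 5/8) → index 2
j=3: u_3=197/300 ∈ [5/8, 1) → index 4
j=4: u_4=257/300 ∈ [5/8, 1) → index 4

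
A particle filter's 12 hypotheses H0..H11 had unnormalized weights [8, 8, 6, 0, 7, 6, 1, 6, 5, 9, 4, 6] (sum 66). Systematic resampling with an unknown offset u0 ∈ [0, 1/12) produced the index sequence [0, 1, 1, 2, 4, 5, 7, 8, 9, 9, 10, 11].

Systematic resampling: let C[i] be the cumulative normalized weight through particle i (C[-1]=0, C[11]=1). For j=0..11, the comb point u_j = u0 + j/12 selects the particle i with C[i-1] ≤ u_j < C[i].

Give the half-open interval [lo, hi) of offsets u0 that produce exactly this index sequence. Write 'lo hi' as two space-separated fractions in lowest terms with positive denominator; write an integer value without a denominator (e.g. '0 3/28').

7/132 5/66

C = [4/33, 8/33, 1/3, 1/3, 29/66, 35/66, 6/11, 7/11, 47/66, 28/33, 10/11, 1]
j=0 picked index 0: u0 ∈ [0, 4/33)
j=1 picked index 1: u0 ∈ [5/132, 7/44)
j=2 picked index 1: u0 ∈ [-1/22, 5/66)
j=3 picked index 2: u0 ∈ [-1/132, 1/12)
j=4 picked index 4: u0 ∈ [0, 7/66)
j=5 picked index 5: u0 ∈ [1/44, 5/44)
j=6 picked index 7: u0 ∈ [1/22, 3/22)
j=7 picked index 8: u0 ∈ [7/132, 17/132)
j=8 picked index 9: u0 ∈ [1/22, 2/11)
j=9 picked index 9: u0 ∈ [-5/132, 13/132)
j=10 picked index 10: u0 ∈ [1/66, 5/66)
j=11 picked index 11: u0 ∈ [-1/132, 1/12)
intersection: [7/132, 5/66)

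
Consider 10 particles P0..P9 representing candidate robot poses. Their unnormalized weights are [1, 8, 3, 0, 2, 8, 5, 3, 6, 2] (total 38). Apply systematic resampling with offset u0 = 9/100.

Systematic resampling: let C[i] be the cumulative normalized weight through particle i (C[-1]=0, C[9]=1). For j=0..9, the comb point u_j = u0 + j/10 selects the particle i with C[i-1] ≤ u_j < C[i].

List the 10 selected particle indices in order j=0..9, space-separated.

C = [1/38, 9/38, 6/19, 6/19, 7/19, 11/19, 27/38, 15/19, 18/19, 1]
j=0: u_0=9/100 ∈ [1/38, 9/38) → index 1
j=1: u_1=19/100 ∈ [1/38, 9/38) → index 1
j=2: u_2=29/100 ∈ [9/38, 6/19) → index 2
j=3: u_3=39/100 ∈ [7/19, 11/19) → index 5
j=4: u_4=49/100 ∈ [7/19, 11/19) → index 5
j=5: u_5=59/100 ∈ [11/19, 27/38) → index 6
j=6: u_6=69/100 ∈ [11/19, 27/38) → index 6
j=7: u_7=79/100 ∈ [15/19, 18/19) → index 8
j=8: u_8=89/100 ∈ [15/19, 18/19) → index 8
j=9: u_9=99/100 ∈ [18/19, 1) → index 9

1 1 2 5 5 6 6 8 8 9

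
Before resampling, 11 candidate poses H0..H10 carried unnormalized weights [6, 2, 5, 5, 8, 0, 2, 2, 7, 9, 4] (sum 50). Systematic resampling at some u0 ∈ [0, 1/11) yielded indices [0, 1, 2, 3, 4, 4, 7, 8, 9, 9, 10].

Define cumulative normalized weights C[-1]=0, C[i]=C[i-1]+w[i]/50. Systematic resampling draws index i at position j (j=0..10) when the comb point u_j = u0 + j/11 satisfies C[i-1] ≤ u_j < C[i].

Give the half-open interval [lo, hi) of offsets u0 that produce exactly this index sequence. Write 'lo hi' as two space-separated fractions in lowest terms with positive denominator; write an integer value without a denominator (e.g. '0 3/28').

8/275 3/55

C = [3/25, 4/25, 13/50, 9/25, 13/25, 13/25, 14/25, 3/5, 37/50, 23/25, 1]
j=0 picked index 0: u0 ∈ [0, 3/25)
j=1 picked index 1: u0 ∈ [8/275, 19/275)
j=2 picked index 2: u0 ∈ [-6/275, 43/550)
j=3 picked index 3: u0 ∈ [-7/550, 24/275)
j=4 picked index 4: u0 ∈ [-1/275, 43/275)
j=5 picked index 4: u0 ∈ [-26/275, 18/275)
j=6 picked index 7: u0 ∈ [4/275, 3/55)
j=7 picked index 8: u0 ∈ [-2/55, 57/550)
j=8 picked index 9: u0 ∈ [7/550, 53/275)
j=9 picked index 9: u0 ∈ [-43/550, 28/275)
j=10 picked index 10: u0 ∈ [3/275, 1/11)
intersection: [8/275, 3/55)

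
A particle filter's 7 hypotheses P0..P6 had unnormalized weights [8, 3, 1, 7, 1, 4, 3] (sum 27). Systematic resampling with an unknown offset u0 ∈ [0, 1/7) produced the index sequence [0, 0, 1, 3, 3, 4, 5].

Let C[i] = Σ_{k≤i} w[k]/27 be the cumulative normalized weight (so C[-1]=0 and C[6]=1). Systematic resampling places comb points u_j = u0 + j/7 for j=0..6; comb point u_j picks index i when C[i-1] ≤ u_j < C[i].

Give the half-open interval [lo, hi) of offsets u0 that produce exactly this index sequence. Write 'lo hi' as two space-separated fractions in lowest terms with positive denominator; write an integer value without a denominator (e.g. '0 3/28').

C = [8/27, 11/27, 4/9, 19/27, 20/27, 8/9, 1]
j=0 picked index 0: u0 ∈ [0, 8/27)
j=1 picked index 0: u0 ∈ [-1/7, 29/189)
j=2 picked index 1: u0 ∈ [2/189, 23/189)
j=3 picked index 3: u0 ∈ [1/63, 52/189)
j=4 picked index 3: u0 ∈ [-8/63, 25/189)
j=5 picked index 4: u0 ∈ [-2/189, 5/189)
j=6 picked index 5: u0 ∈ [-22/189, 2/63)
intersection: [1/63, 5/189)

1/63 5/189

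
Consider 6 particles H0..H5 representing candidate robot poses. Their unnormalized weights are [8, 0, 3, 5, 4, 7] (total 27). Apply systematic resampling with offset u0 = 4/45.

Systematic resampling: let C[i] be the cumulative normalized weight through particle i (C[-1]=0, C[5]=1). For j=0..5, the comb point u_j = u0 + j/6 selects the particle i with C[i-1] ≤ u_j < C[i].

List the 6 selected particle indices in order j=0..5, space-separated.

0 0 3 3 5 5

C = [8/27, 8/27, 11/27, 16/27, 20/27, 1]
j=0: u_0=4/45 ∈ [0, 8/27) → index 0
j=1: u_1=23/90 ∈ [0, 8/27) → index 0
j=2: u_2=19/45 ∈ [11/27, 16/27) → index 3
j=3: u_3=53/90 ∈ [11/27, 16/27) → index 3
j=4: u_4=34/45 ∈ [20/27, 1) → index 5
j=5: u_5=83/90 ∈ [20/27, 1) → index 5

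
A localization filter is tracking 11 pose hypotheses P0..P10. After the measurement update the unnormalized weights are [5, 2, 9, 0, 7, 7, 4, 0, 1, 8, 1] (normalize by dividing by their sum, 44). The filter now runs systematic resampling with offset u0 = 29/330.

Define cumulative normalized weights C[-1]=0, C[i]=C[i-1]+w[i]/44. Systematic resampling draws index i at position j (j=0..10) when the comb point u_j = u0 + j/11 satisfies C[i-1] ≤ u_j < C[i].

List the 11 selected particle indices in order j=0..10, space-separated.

0 2 2 2 4 5 5 6 9 9 10

C = [5/44, 7/44, 4/11, 4/11, 23/44, 15/22, 17/22, 17/22, 35/44, 43/44, 1]
j=0: u_0=29/330 ∈ [0, 5/44) → index 0
j=1: u_1=59/330 ∈ [7/44, 4/11) → index 2
j=2: u_2=89/330 ∈ [7/44, 4/11) → index 2
j=3: u_3=119/330 ∈ [7/44, 4/11) → index 2
j=4: u_4=149/330 ∈ [4/11, 23/44) → index 4
j=5: u_5=179/330 ∈ [23/44, 15/22) → index 5
j=6: u_6=19/30 ∈ [23/44, 15/22) → index 5
j=7: u_7=239/330 ∈ [15/22, 17/22) → index 6
j=8: u_8=269/330 ∈ [35/44, 43/44) → index 9
j=9: u_9=299/330 ∈ [35/44, 43/44) → index 9
j=10: u_10=329/330 ∈ [43/44, 1) → index 10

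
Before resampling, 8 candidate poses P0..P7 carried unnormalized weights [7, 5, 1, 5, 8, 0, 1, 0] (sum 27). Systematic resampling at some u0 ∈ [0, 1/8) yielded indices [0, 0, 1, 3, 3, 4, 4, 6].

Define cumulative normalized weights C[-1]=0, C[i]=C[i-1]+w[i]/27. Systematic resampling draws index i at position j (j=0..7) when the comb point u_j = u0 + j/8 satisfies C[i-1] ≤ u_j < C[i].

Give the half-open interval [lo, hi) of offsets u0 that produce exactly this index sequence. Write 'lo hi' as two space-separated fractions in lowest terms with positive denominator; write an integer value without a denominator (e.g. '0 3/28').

23/216 1/8

C = [7/27, 4/9, 13/27, 2/3, 26/27, 26/27, 1, 1]
j=0 picked index 0: u0 ∈ [0, 7/27)
j=1 picked index 0: u0 ∈ [-1/8, 29/216)
j=2 picked index 1: u0 ∈ [1/108, 7/36)
j=3 picked index 3: u0 ∈ [23/216, 7/24)
j=4 picked index 3: u0 ∈ [-1/54, 1/6)
j=5 picked index 4: u0 ∈ [1/24, 73/216)
j=6 picked index 4: u0 ∈ [-1/12, 23/108)
j=7 picked index 6: u0 ∈ [19/216, 1/8)
intersection: [23/216, 1/8)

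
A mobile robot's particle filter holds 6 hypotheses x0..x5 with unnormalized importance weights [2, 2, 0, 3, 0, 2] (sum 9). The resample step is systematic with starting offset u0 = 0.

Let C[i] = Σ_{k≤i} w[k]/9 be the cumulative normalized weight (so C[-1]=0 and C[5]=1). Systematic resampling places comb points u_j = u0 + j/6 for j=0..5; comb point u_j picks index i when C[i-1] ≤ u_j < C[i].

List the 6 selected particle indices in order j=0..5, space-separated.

0 0 1 3 3 5

C = [2/9, 4/9, 4/9, 7/9, 7/9, 1]
j=0: u_0=0 ∈ [0, 2/9) → index 0
j=1: u_1=1/6 ∈ [0, 2/9) → index 0
j=2: u_2=1/3 ∈ [2/9, 4/9) → index 1
j=3: u_3=1/2 ∈ [4/9, 7/9) → index 3
j=4: u_4=2/3 ∈ [4/9, 7/9) → index 3
j=5: u_5=5/6 ∈ [7/9, 1) → index 5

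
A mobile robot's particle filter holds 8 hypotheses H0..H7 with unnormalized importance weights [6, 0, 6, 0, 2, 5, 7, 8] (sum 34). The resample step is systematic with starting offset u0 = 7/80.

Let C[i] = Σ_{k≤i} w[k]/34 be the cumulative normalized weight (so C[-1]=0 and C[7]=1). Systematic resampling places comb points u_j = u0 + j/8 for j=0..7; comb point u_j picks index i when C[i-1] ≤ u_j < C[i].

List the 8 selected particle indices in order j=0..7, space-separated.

C = [3/17, 3/17, 6/17, 6/17, 7/17, 19/34, 13/17, 1]
j=0: u_0=7/80 ∈ [0, 3/17) → index 0
j=1: u_1=17/80 ∈ [3/17, 6/17) → index 2
j=2: u_2=27/80 ∈ [3/17, 6/17) → index 2
j=3: u_3=37/80 ∈ [7/17, 19/34) → index 5
j=4: u_4=47/80 ∈ [19/34, 13/17) → index 6
j=5: u_5=57/80 ∈ [19/34, 13/17) → index 6
j=6: u_6=67/80 ∈ [13/17, 1) → index 7
j=7: u_7=77/80 ∈ [13/17, 1) → index 7

0 2 2 5 6 6 7 7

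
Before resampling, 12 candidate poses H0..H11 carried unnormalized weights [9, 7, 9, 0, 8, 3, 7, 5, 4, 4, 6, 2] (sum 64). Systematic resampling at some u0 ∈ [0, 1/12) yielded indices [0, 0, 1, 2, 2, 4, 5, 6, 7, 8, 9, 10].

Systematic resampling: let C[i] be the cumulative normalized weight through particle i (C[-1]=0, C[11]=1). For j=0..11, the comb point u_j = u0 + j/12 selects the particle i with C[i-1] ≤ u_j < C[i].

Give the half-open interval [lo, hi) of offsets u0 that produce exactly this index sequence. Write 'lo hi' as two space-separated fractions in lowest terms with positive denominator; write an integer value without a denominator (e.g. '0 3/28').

C = [9/64, 1/4, 25/64, 25/64, 33/64, 9/16, 43/64, 3/4, 13/16, 7/8, 31/32, 1]
j=0 picked index 0: u0 ∈ [0, 9/64)
j=1 picked index 0: u0 ∈ [-1/12, 11/192)
j=2 picked index 1: u0 ∈ [-5/192, 1/12)
j=3 picked index 2: u0 ∈ [0, 9/64)
j=4 picked index 2: u0 ∈ [-1/12, 11/192)
j=5 picked index 4: u0 ∈ [-5/192, 19/192)
j=6 picked index 5: u0 ∈ [1/64, 1/16)
j=7 picked index 6: u0 ∈ [-1/48, 17/192)
j=8 picked index 7: u0 ∈ [1/192, 1/12)
j=9 picked index 8: u0 ∈ [0, 1/16)
j=10 picked index 9: u0 ∈ [-1/48, 1/24)
j=11 picked index 10: u0 ∈ [-1/24, 5/96)
intersection: [1/64, 1/24)

1/64 1/24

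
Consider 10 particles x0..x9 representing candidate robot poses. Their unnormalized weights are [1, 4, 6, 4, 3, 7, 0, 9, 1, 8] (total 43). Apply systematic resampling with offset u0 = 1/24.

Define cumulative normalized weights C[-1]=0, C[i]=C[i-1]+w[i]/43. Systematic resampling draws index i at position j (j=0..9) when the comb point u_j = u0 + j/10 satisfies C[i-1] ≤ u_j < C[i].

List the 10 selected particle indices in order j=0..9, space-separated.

C = [1/43, 5/43, 11/43, 15/43, 18/43, 25/43, 25/43, 34/43, 35/43, 1]
j=0: u_0=1/24 ∈ [1/43, 5/43) → index 1
j=1: u_1=17/120 ∈ [5/43, 11/43) → index 2
j=2: u_2=29/120 ∈ [5/43, 11/43) → index 2
j=3: u_3=41/120 ∈ [11/43, 15/43) → index 3
j=4: u_4=53/120 ∈ [18/43, 25/43) → index 5
j=5: u_5=13/24 ∈ [18/43, 25/43) → index 5
j=6: u_6=77/120 ∈ [25/43, 34/43) → index 7
j=7: u_7=89/120 ∈ [25/43, 34/43) → index 7
j=8: u_8=101/120 ∈ [35/43, 1) → index 9
j=9: u_9=113/120 ∈ [35/43, 1) → index 9

1 2 2 3 5 5 7 7 9 9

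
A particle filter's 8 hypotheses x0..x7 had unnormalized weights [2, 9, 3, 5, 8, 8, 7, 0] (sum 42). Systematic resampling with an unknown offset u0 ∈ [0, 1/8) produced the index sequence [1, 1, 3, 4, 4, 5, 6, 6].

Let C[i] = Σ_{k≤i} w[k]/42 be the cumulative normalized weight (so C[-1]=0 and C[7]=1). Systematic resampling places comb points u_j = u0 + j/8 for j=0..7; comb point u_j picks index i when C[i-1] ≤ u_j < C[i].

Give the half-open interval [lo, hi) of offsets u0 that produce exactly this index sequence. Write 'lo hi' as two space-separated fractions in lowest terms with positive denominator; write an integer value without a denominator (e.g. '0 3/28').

C = [1/21, 11/42, 1/3, 19/42, 9/14, 5/6, 1, 1]
j=0 picked index 1: u0 ∈ [1/21, 11/42)
j=1 picked index 1: u0 ∈ [-13/168, 23/168)
j=2 picked index 3: u0 ∈ [1/12, 17/84)
j=3 picked index 4: u0 ∈ [13/168, 15/56)
j=4 picked index 4: u0 ∈ [-1/21, 1/7)
j=5 picked index 5: u0 ∈ [1/56, 5/24)
j=6 picked index 6: u0 ∈ [1/12, 1/4)
j=7 picked index 6: u0 ∈ [-1/24, 1/8)
intersection: [1/12, 1/8)

1/12 1/8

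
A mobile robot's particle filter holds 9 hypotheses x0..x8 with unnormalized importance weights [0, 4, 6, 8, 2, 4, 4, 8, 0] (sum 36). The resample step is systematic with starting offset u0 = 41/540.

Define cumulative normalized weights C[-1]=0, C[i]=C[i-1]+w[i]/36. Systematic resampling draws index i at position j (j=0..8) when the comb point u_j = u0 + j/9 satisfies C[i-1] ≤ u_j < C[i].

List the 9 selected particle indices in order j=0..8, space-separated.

1 2 3 3 4 5 6 7 7

C = [0, 1/9, 5/18, 1/2, 5/9, 2/3, 7/9, 1, 1]
j=0: u_0=41/540 ∈ [0, 1/9) → index 1
j=1: u_1=101/540 ∈ [1/9, 5/18) → index 2
j=2: u_2=161/540 ∈ [5/18, 1/2) → index 3
j=3: u_3=221/540 ∈ [5/18, 1/2) → index 3
j=4: u_4=281/540 ∈ [1/2, 5/9) → index 4
j=5: u_5=341/540 ∈ [5/9, 2/3) → index 5
j=6: u_6=401/540 ∈ [2/3, 7/9) → index 6
j=7: u_7=461/540 ∈ [7/9, 1) → index 7
j=8: u_8=521/540 ∈ [7/9, 1) → index 7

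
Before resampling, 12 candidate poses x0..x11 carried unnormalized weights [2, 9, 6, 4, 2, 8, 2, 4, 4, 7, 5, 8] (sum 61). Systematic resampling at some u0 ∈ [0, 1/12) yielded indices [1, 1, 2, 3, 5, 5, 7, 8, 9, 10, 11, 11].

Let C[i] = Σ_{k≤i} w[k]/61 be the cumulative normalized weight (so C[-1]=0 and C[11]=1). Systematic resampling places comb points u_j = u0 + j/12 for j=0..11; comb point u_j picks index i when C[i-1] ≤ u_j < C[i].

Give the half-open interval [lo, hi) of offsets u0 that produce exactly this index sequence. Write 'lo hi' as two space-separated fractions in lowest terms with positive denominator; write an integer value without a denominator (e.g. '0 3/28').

8/183 1/12

C = [2/61, 11/61, 17/61, 21/61, 23/61, 31/61, 33/61, 37/61, 41/61, 48/61, 53/61, 1]
j=0 picked index 1: u0 ∈ [2/61, 11/61)
j=1 picked index 1: u0 ∈ [-37/732, 71/732)
j=2 picked index 2: u0 ∈ [5/366, 41/366)
j=3 picked index 3: u0 ∈ [7/244, 23/244)
j=4 picked index 5: u0 ∈ [8/183, 32/183)
j=5 picked index 5: u0 ∈ [-29/732, 67/732)
j=6 picked index 7: u0 ∈ [5/122, 13/122)
j=7 picked index 8: u0 ∈ [17/732, 65/732)
j=8 picked index 9: u0 ∈ [1/183, 22/183)
j=9 picked index 10: u0 ∈ [9/244, 29/244)
j=10 picked index 11: u0 ∈ [13/366, 1/6)
j=11 picked index 11: u0 ∈ [-35/732, 1/12)
intersection: [8/183, 1/12)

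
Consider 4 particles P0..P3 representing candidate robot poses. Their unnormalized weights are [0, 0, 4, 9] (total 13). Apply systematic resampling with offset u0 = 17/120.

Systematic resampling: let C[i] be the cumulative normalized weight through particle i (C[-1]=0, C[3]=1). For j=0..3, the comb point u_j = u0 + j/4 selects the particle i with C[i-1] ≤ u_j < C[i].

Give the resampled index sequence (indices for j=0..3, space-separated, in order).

C = [0, 0, 4/13, 1]
j=0: u_0=17/120 ∈ [0, 4/13) → index 2
j=1: u_1=47/120 ∈ [4/13, 1) → index 3
j=2: u_2=77/120 ∈ [4/13, 1) → index 3
j=3: u_3=107/120 ∈ [4/13, 1) → index 3

2 3 3 3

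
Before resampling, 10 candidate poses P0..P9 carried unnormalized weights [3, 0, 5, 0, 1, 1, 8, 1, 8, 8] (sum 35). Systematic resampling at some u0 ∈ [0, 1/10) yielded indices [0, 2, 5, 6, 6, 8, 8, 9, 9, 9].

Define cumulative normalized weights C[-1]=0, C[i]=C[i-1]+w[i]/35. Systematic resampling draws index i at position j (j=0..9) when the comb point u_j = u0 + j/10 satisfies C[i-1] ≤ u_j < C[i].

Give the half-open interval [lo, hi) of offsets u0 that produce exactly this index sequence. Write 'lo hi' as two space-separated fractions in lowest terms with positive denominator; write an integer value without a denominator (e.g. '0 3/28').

1/14 3/35

C = [3/35, 3/35, 8/35, 8/35, 9/35, 2/7, 18/35, 19/35, 27/35, 1]
j=0 picked index 0: u0 ∈ [0, 3/35)
j=1 picked index 2: u0 ∈ [-1/70, 9/70)
j=2 picked index 5: u0 ∈ [2/35, 3/35)
j=3 picked index 6: u0 ∈ [-1/70, 3/14)
j=4 picked index 6: u0 ∈ [-4/35, 4/35)
j=5 picked index 8: u0 ∈ [3/70, 19/70)
j=6 picked index 8: u0 ∈ [-2/35, 6/35)
j=7 picked index 9: u0 ∈ [1/14, 3/10)
j=8 picked index 9: u0 ∈ [-1/35, 1/5)
j=9 picked index 9: u0 ∈ [-9/70, 1/10)
intersection: [1/14, 3/35)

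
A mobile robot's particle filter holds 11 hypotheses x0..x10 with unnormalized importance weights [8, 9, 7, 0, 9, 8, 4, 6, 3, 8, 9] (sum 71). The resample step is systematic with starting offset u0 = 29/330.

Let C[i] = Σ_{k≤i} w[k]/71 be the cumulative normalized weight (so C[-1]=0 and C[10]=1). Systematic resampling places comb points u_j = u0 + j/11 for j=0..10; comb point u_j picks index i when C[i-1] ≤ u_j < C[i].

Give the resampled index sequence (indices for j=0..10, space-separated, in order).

0 1 2 4 4 5 6 8 9 10 10

C = [8/71, 17/71, 24/71, 24/71, 33/71, 41/71, 45/71, 51/71, 54/71, 62/71, 1]
j=0: u_0=29/330 ∈ [0, 8/71) → index 0
j=1: u_1=59/330 ∈ [8/71, 17/71) → index 1
j=2: u_2=89/330 ∈ [17/71, 24/71) → index 2
j=3: u_3=119/330 ∈ [24/71, 33/71) → index 4
j=4: u_4=149/330 ∈ [24/71, 33/71) → index 4
j=5: u_5=179/330 ∈ [33/71, 41/71) → index 5
j=6: u_6=19/30 ∈ [41/71, 45/71) → index 6
j=7: u_7=239/330 ∈ [51/71, 54/71) → index 8
j=8: u_8=269/330 ∈ [54/71, 62/71) → index 9
j=9: u_9=299/330 ∈ [62/71, 1) → index 10
j=10: u_10=329/330 ∈ [62/71, 1) → index 10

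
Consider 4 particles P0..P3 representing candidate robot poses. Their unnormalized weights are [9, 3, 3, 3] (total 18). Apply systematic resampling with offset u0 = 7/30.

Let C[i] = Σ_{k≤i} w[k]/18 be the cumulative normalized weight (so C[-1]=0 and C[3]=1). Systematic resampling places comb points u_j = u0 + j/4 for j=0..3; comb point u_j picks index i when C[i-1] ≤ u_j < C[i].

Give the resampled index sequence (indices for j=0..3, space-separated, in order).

C = [1/2, 2/3, 5/6, 1]
j=0: u_0=7/30 ∈ [0, 1/2) → index 0
j=1: u_1=29/60 ∈ [0, 1/2) → index 0
j=2: u_2=11/15 ∈ [2/3, 5/6) → index 2
j=3: u_3=59/60 ∈ [5/6, 1) → index 3

0 0 2 3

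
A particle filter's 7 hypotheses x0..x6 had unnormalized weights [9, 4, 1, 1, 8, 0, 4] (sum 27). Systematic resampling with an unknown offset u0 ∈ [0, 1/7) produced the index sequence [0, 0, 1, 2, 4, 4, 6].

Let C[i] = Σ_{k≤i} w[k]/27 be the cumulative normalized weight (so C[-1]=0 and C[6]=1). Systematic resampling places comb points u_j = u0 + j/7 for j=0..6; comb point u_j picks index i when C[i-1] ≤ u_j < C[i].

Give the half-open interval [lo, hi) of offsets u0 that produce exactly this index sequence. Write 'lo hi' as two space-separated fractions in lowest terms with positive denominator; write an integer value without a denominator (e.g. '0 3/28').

10/189 17/189

C = [1/3, 13/27, 14/27, 5/9, 23/27, 23/27, 1]
j=0 picked index 0: u0 ∈ [0, 1/3)
j=1 picked index 0: u0 ∈ [-1/7, 4/21)
j=2 picked index 1: u0 ∈ [1/21, 37/189)
j=3 picked index 2: u0 ∈ [10/189, 17/189)
j=4 picked index 4: u0 ∈ [-1/63, 53/189)
j=5 picked index 4: u0 ∈ [-10/63, 26/189)
j=6 picked index 6: u0 ∈ [-1/189, 1/7)
intersection: [10/189, 17/189)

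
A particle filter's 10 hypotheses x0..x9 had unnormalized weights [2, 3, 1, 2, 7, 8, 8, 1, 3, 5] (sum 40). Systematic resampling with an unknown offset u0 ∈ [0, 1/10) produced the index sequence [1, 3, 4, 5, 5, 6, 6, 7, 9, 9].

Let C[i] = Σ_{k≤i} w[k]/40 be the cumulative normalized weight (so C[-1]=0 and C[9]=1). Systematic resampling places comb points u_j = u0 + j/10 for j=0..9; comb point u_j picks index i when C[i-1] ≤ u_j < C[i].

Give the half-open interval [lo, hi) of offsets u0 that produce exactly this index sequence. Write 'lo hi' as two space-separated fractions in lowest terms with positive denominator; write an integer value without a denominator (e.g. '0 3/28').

C = [1/20, 1/8, 3/20, 1/5, 3/8, 23/40, 31/40, 4/5, 7/8, 1]
j=0 picked index 1: u0 ∈ [1/20, 1/8)
j=1 picked index 3: u0 ∈ [1/20, 1/10)
j=2 picked index 4: u0 ∈ [0, 7/40)
j=3 picked index 5: u0 ∈ [3/40, 11/40)
j=4 picked index 5: u0 ∈ [-1/40, 7/40)
j=5 picked index 6: u0 ∈ [3/40, 11/40)
j=6 picked index 6: u0 ∈ [-1/40, 7/40)
j=7 picked index 7: u0 ∈ [3/40, 1/10)
j=8 picked index 9: u0 ∈ [3/40, 1/5)
j=9 picked index 9: u0 ∈ [-1/40, 1/10)
intersection: [3/40, 1/10)

3/40 1/10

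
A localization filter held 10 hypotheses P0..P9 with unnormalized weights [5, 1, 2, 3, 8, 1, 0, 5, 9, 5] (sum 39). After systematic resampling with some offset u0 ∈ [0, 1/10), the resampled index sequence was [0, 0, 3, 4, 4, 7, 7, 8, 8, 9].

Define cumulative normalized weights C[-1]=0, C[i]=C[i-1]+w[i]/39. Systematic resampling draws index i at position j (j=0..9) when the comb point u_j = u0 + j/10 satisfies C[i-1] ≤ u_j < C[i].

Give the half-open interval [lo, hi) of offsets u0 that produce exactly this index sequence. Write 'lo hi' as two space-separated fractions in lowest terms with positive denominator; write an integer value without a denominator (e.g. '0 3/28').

C = [5/39, 2/13, 8/39, 11/39, 19/39, 20/39, 20/39, 25/39, 34/39, 1]
j=0 picked index 0: u0 ∈ [0, 5/39)
j=1 picked index 0: u0 ∈ [-1/10, 11/390)
j=2 picked index 3: u0 ∈ [1/195, 16/195)
j=3 picked index 4: u0 ∈ [-7/390, 73/390)
j=4 picked index 4: u0 ∈ [-23/195, 17/195)
j=5 picked index 7: u0 ∈ [1/78, 11/78)
j=6 picked index 7: u0 ∈ [-17/195, 8/195)
j=7 picked index 8: u0 ∈ [-23/390, 67/390)
j=8 picked index 8: u0 ∈ [-31/195, 14/195)
j=9 picked index 9: u0 ∈ [-11/390, 1/10)
intersection: [1/78, 11/390)

1/78 11/390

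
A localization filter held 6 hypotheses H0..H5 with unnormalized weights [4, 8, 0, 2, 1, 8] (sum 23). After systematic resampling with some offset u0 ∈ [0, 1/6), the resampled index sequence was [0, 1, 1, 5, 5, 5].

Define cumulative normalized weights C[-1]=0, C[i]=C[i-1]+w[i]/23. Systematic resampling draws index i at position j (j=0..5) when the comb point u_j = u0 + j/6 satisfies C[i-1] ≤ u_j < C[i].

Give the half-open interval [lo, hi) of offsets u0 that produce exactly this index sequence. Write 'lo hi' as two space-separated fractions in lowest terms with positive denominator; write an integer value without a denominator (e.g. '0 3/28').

C = [4/23, 12/23, 12/23, 14/23, 15/23, 1]
j=0 picked index 0: u0 ∈ [0, 4/23)
j=1 picked index 1: u0 ∈ [1/138, 49/138)
j=2 picked index 1: u0 ∈ [-11/69, 13/69)
j=3 picked index 5: u0 ∈ [7/46, 1/2)
j=4 picked index 5: u0 ∈ [-1/69, 1/3)
j=5 picked index 5: u0 ∈ [-25/138, 1/6)
intersection: [7/46, 1/6)

7/46 1/6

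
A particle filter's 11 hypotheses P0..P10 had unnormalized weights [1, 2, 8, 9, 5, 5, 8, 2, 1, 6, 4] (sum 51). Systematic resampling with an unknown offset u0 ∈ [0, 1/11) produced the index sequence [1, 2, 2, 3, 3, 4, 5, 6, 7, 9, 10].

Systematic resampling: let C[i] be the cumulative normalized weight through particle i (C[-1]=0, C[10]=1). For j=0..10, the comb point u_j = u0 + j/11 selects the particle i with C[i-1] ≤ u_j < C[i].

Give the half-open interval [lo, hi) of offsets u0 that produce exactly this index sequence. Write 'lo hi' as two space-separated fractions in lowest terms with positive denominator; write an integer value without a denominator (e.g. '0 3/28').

1/51 16/561

C = [1/51, 1/17, 11/51, 20/51, 25/51, 10/17, 38/51, 40/51, 41/51, 47/51, 1]
j=0 picked index 1: u0 ∈ [1/51, 1/17)
j=1 picked index 2: u0 ∈ [-6/187, 70/561)
j=2 picked index 2: u0 ∈ [-23/187, 19/561)
j=3 picked index 3: u0 ∈ [-32/561, 67/561)
j=4 picked index 3: u0 ∈ [-83/561, 16/561)
j=5 picked index 4: u0 ∈ [-35/561, 20/561)
j=6 picked index 5: u0 ∈ [-31/561, 8/187)
j=7 picked index 6: u0 ∈ [-9/187, 61/561)
j=8 picked index 7: u0 ∈ [10/561, 32/561)
j=9 picked index 9: u0 ∈ [-8/561, 58/561)
j=10 picked index 10: u0 ∈ [7/561, 1/11)
intersection: [1/51, 16/561)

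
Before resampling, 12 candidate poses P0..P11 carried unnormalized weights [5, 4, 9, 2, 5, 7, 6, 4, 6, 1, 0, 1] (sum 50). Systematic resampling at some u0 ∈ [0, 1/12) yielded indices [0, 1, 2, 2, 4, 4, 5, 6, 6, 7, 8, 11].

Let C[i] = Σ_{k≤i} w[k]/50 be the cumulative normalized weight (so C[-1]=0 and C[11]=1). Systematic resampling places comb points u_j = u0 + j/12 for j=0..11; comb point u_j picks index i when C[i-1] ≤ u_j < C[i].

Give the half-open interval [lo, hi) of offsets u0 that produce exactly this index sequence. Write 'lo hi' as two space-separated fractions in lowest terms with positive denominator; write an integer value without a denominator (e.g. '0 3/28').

1/15 1/12

C = [1/10, 9/50, 9/25, 2/5, 1/2, 16/25, 19/25, 21/25, 24/25, 49/50, 49/50, 1]
j=0 picked index 0: u0 ∈ [0, 1/10)
j=1 picked index 1: u0 ∈ [1/60, 29/300)
j=2 picked index 2: u0 ∈ [1/75, 29/150)
j=3 picked index 2: u0 ∈ [-7/100, 11/100)
j=4 picked index 4: u0 ∈ [1/15, 1/6)
j=5 picked index 4: u0 ∈ [-1/60, 1/12)
j=6 picked index 5: u0 ∈ [0, 7/50)
j=7 picked index 6: u0 ∈ [17/300, 53/300)
j=8 picked index 6: u0 ∈ [-2/75, 7/75)
j=9 picked index 7: u0 ∈ [1/100, 9/100)
j=10 picked index 8: u0 ∈ [1/150, 19/150)
j=11 picked index 11: u0 ∈ [19/300, 1/12)
intersection: [1/15, 1/12)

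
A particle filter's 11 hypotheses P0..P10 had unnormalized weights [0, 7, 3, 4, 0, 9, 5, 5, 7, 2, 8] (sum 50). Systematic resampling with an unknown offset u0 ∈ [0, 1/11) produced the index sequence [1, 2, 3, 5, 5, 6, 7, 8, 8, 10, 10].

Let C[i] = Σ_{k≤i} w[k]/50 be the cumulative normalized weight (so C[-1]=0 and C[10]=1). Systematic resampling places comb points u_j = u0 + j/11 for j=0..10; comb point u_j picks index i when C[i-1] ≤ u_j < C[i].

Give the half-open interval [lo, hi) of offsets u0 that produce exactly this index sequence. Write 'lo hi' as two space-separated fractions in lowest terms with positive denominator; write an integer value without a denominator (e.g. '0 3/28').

27/550 4/55

C = [0, 7/50, 1/5, 7/25, 7/25, 23/50, 14/25, 33/50, 4/5, 21/25, 1]
j=0 picked index 1: u0 ∈ [0, 7/50)
j=1 picked index 2: u0 ∈ [27/550, 6/55)
j=2 picked index 3: u0 ∈ [1/55, 27/275)
j=3 picked index 5: u0 ∈ [2/275, 103/550)
j=4 picked index 5: u0 ∈ [-23/275, 53/550)
j=5 picked index 6: u0 ∈ [3/550, 29/275)
j=6 picked index 7: u0 ∈ [4/275, 63/550)
j=7 picked index 8: u0 ∈ [13/550, 9/55)
j=8 picked index 8: u0 ∈ [-37/550, 4/55)
j=9 picked index 10: u0 ∈ [6/275, 2/11)
j=10 picked index 10: u0 ∈ [-19/275, 1/11)
intersection: [27/550, 4/55)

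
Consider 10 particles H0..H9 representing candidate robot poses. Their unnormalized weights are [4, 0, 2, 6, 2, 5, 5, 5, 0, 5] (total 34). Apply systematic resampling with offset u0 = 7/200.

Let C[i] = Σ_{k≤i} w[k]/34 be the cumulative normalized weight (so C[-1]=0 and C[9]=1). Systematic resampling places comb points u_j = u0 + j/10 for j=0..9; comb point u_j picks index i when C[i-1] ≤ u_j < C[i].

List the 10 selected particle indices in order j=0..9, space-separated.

0 2 3 3 5 5 6 7 7 9

C = [2/17, 2/17, 3/17, 6/17, 7/17, 19/34, 12/17, 29/34, 29/34, 1]
j=0: u_0=7/200 ∈ [0, 2/17) → index 0
j=1: u_1=27/200 ∈ [2/17, 3/17) → index 2
j=2: u_2=47/200 ∈ [3/17, 6/17) → index 3
j=3: u_3=67/200 ∈ [3/17, 6/17) → index 3
j=4: u_4=87/200 ∈ [7/17, 19/34) → index 5
j=5: u_5=107/200 ∈ [7/17, 19/34) → index 5
j=6: u_6=127/200 ∈ [19/34, 12/17) → index 6
j=7: u_7=147/200 ∈ [12/17, 29/34) → index 7
j=8: u_8=167/200 ∈ [12/17, 29/34) → index 7
j=9: u_9=187/200 ∈ [29/34, 1) → index 9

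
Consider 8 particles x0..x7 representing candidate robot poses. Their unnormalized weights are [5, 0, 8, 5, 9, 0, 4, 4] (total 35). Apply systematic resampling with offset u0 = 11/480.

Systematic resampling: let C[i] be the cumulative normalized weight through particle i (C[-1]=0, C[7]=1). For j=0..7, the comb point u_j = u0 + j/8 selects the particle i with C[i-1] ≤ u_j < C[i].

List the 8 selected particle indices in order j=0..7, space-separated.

C = [1/7, 1/7, 13/35, 18/35, 27/35, 27/35, 31/35, 1]
j=0: u_0=11/480 ∈ [0, 1/7) → index 0
j=1: u_1=71/480 ∈ [1/7, 13/35) → index 2
j=2: u_2=131/480 ∈ [1/7, 13/35) → index 2
j=3: u_3=191/480 ∈ [13/35, 18/35) → index 3
j=4: u_4=251/480 ∈ [18/35, 27/35) → index 4
j=5: u_5=311/480 ∈ [18/35, 27/35) → index 4
j=6: u_6=371/480 ∈ [27/35, 31/35) → index 6
j=7: u_7=431/480 ∈ [31/35, 1) → index 7

0 2 2 3 4 4 6 7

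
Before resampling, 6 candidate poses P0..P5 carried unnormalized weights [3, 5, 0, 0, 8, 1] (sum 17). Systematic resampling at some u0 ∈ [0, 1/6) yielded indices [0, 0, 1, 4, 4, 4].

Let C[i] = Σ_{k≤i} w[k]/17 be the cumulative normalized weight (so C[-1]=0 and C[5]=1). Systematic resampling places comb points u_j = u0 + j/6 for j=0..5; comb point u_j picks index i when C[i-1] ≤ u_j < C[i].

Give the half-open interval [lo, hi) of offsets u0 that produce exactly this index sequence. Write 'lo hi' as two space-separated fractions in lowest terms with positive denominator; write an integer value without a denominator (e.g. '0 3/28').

0 1/102

C = [3/17, 8/17, 8/17, 8/17, 16/17, 1]
j=0 picked index 0: u0 ∈ [0, 3/17)
j=1 picked index 0: u0 ∈ [-1/6, 1/102)
j=2 picked index 1: u0 ∈ [-8/51, 7/51)
j=3 picked index 4: u0 ∈ [-1/34, 15/34)
j=4 picked index 4: u0 ∈ [-10/51, 14/51)
j=5 picked index 4: u0 ∈ [-37/102, 11/102)
intersection: [0, 1/102)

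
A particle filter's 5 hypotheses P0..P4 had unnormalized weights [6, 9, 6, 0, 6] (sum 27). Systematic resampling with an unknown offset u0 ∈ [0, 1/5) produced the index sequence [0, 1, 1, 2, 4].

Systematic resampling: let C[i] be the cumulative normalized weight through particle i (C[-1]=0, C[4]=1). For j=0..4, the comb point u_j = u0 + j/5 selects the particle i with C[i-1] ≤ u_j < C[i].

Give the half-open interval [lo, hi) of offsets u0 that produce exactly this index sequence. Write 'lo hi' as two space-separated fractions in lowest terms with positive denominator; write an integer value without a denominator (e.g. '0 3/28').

1/45 7/45

C = [2/9, 5/9, 7/9, 7/9, 1]
j=0 picked index 0: u0 ∈ [0, 2/9)
j=1 picked index 1: u0 ∈ [1/45, 16/45)
j=2 picked index 1: u0 ∈ [-8/45, 7/45)
j=3 picked index 2: u0 ∈ [-2/45, 8/45)
j=4 picked index 4: u0 ∈ [-1/45, 1/5)
intersection: [1/45, 7/45)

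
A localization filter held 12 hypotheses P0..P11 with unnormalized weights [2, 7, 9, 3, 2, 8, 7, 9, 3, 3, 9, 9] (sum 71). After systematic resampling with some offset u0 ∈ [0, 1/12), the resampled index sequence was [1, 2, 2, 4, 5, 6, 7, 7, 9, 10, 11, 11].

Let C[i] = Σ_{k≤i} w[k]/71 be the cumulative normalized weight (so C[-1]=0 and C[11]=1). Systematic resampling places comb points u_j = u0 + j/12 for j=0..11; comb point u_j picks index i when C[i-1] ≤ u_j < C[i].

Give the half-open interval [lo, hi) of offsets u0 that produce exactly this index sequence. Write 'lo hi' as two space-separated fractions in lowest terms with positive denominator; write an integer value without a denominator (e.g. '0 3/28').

13/284 21/284

C = [2/71, 9/71, 18/71, 21/71, 23/71, 31/71, 38/71, 47/71, 50/71, 53/71, 62/71, 1]
j=0 picked index 1: u0 ∈ [2/71, 9/71)
j=1 picked index 2: u0 ∈ [37/852, 145/852)
j=2 picked index 2: u0 ∈ [-17/426, 37/426)
j=3 picked index 4: u0 ∈ [13/284, 21/284)
j=4 picked index 5: u0 ∈ [-2/213, 22/213)
j=5 picked index 6: u0 ∈ [17/852, 101/852)
j=6 picked index 7: u0 ∈ [5/142, 23/142)
j=7 picked index 7: u0 ∈ [-41/852, 67/852)
j=8 picked index 9: u0 ∈ [8/213, 17/213)
j=9 picked index 10: u0 ∈ [-1/284, 35/284)
j=10 picked index 11: u0 ∈ [17/426, 1/6)
j=11 picked index 11: u0 ∈ [-37/852, 1/12)
intersection: [13/284, 21/284)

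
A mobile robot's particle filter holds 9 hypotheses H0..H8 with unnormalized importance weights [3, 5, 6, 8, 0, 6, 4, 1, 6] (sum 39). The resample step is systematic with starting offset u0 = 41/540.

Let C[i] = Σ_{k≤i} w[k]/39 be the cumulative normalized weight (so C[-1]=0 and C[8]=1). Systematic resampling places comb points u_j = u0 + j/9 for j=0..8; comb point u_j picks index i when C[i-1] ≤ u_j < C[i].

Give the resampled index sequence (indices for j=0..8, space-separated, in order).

C = [1/13, 8/39, 14/39, 22/39, 22/39, 28/39, 32/39, 11/13, 1]
j=0: u_0=41/540 ∈ [0, 1/13) → index 0
j=1: u_1=101/540 ∈ [1/13, 8/39) → index 1
j=2: u_2=161/540 ∈ [8/39, 14/39) → index 2
j=3: u_3=221/540 ∈ [14/39, 22/39) → index 3
j=4: u_4=281/540 ∈ [14/39, 22/39) → index 3
j=5: u_5=341/540 ∈ [22/39, 28/39) → index 5
j=6: u_6=401/540 ∈ [28/39, 32/39) → index 6
j=7: u_7=461/540 ∈ [11/13, 1) → index 8
j=8: u_8=521/540 ∈ [11/13, 1) → index 8

0 1 2 3 3 5 6 8 8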